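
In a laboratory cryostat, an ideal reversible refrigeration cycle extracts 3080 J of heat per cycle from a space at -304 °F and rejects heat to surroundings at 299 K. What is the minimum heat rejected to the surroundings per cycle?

T_C = -304 °F → (-304 − 32) × 5/9 = -186.67 °C = 86.48 K.
For a reversible cycle Q_H/Q_C = T_H/T_C, so Q_H = Q_C·T_H/T_C = 3080 × 299.00/86.48 = 10600 J.

Q_H ≈ 10600 J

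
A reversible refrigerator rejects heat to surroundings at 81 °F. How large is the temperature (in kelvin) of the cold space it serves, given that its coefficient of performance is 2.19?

T_H = 81 °F → (81 − 32) × 5/9 = 27.22 °C = 300.37 K.
COP_R = T_C/(T_H − T_C) ⇒ T_C = T_H·COP_R/(1 + COP_R) = 300.37 × 2.19/(1 + 2.19) = 206.2 K.

T_C ≈ 206.2 K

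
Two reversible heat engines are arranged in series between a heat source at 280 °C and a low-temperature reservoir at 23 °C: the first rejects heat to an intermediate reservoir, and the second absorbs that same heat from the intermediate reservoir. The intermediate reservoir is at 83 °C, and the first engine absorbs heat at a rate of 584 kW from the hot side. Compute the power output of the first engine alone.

T_H = 280 °C → 280 + 273.15 = 553.15 K.
T_C = 23 °C → 23 + 273.15 = 296.15 K.
T_m = 83 °C → 83 + 273.15 = 356.15 K.
First-stage efficiency η₁ = 1 − T_m/T_H = 1 − 356.15/553.15 = 0.3561.
W₁ = η₁·Q_H = 0.3561 × 584 = 208 kW.

Ẇ₁ ≈ 208 kW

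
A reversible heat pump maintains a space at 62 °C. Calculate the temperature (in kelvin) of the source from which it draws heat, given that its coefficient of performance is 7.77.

T_C ≈ 292 K

T_H = 62 °C → 62 + 273.15 = 335.15 K.
COP_HP = T_H/(T_H − T_C) ⇒ T_C = T_H·(COP_HP − 1)/COP_HP = 335.15 × (7.77 − 1)/7.77 = 292 K.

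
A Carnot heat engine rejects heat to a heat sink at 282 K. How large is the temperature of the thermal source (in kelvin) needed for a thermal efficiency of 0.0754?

T_H ≈ 305 K

From η = 1 − T_C/T_H, solving for T_H gives T_H = T_C/(1 − η) = 282.00/(1 − 0.0754) = 305 K.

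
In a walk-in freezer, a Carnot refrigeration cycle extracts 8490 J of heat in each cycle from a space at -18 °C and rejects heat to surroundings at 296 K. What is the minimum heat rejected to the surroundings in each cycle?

Q_H ≈ 9850 J

T_C = -18 °C → -18 + 273.15 = 255.15 K.
For a reversible cycle Q_H/Q_C = T_H/T_C, so Q_H = Q_C·T_H/T_C = 8490 × 296.00/255.15 = 9850 J.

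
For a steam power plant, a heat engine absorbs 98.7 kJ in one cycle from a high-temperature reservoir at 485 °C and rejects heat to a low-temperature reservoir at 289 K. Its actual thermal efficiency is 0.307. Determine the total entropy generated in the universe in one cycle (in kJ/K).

T_H = 485 °C → 485 + 273.15 = 758.15 K.
W = η·Q_H = 0.307 × 98.7 = 30.30 kJ, so Q_C = Q_H − W = 68.40 kJ.
The hot reservoir loses entropy Q_H/T_H = 98.7/758.15 = 0.1302 kJ/K; the cold reservoir gains Q_C/T_C = 68.40/289.00 = 0.2367 kJ/K.
ΔS_univ = −Q_H/T_H + Q_C/T_C = 0.1065 kJ/K (> 0, since η = 0.307 < η_Carnot = 0.619).

ΔS_univ ≈ 0.1065 kJ/K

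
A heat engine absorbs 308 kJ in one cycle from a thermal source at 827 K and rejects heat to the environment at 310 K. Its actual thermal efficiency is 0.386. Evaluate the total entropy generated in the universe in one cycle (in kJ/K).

ΔS_univ ≈ 0.2376 kJ/K

W = η·Q_H = 0.386 × 308 = 118.9 kJ, so Q_C = Q_H − W = 189.1 kJ.
Reservoir entropy changes: ΔS_H = −Q_H/T_H = −308/827.00 = -0.3724 kJ/K and ΔS_C = +Q_C/T_C = 189.1/310.00 = 0.6100 kJ/K.
ΔS_univ = −Q_H/T_H + Q_C/T_C = 0.2376 kJ/K (> 0, since η = 0.386 < η_Carnot = 0.625).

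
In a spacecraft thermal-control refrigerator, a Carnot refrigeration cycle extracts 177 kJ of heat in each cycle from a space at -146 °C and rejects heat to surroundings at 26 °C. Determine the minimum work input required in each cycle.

W_in ≈ 239 kJ

T_H = 26 °C → 26 + 273.15 = 299.15 K.
T_C = -146 °C → -146 + 273.15 = 127.15 K.
The reversible coefficient of performance is COP_R = T_C/(T_H − T_C) = 127.15/172.00 = 0.7392.
W = Q_C/COP_R = 177/0.7392 = 239 kJ.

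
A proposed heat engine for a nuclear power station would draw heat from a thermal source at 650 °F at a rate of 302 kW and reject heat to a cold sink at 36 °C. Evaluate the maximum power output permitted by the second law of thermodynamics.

T_H = 650 °F → (650 − 32) × 5/9 = 343.33 °C = 616.48 K.
T_C = 36 °C → 36 + 273.15 = 309.15 K.
No engine can exceed the Carnot limit: η_max = 1 − T_C/T_H = 1 − 309.15/616.48 = 0.4985.
W_max = η_max · Q_H = 0.4985 × 302 = 151 kW.

Ẇ_max ≈ 151 kW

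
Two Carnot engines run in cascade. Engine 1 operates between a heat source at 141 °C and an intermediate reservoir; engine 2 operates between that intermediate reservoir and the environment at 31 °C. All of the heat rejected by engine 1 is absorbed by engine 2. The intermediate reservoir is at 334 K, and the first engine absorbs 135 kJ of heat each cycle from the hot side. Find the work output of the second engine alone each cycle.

T_H = 141 °C → 141 + 273.15 = 414.15 K.
T_C = 31 °C → 31 + 273.15 = 304.15 K.
Heat entering the second stage: Q_m = Q_H·(T_m/T_H) = 135 × 334.00/414.15 = 108.9 kJ.
Second-stage efficiency η₂ = 1 − T_C/T_m = 1 − 304.15/334.00 = 0.0894, so W₂ = η₂·Q_m = 9.730 kJ.

W₂ ≈ 9.730 kJ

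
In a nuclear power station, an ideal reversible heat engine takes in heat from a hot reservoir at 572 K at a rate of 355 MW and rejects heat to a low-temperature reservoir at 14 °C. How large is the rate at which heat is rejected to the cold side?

Q̇_C ≈ 178.2 MW

T_C = 14 °C → 14 + 273.15 = 287.15 K.
Carnot efficiency: η = 1 − T_C/T_H = 1 − 287.15/572.00 = 0.4980.
For a reversible cycle Q_C/Q_H = T_C/T_H, so Q_C = 355 × 287.15/572.00 = 178.2 MW.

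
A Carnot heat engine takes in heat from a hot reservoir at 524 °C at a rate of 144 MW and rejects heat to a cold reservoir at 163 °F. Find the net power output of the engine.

Ẇ ≈ 81.51 MW

T_H = 524 °C → 524 + 273.15 = 797.15 K.
T_C = 163 °F → (163 − 32) × 5/9 = 72.78 °C = 345.93 K.
Since the cycle is reversible, η = 1 − T_C/T_H = 1 − 345.93/797.15 = 0.5660.
W = η·Q_H = 0.5660 × 144 = 81.51 MW.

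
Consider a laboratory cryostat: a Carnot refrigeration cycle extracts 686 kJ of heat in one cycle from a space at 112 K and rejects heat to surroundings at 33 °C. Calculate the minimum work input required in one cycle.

W_in ≈ 1190 kJ

T_H = 33 °C → 33 + 273.15 = 306.15 K.
COP_R = T_C/(T_H − T_C) = 112.00/194.15 = 0.5769.
W = Q_C/COP_R = 686/0.5769 = 1190 kJ.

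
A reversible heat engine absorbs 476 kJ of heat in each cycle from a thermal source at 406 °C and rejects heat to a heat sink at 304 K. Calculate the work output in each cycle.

W ≈ 263 kJ

T_H = 406 °C → 406 + 273.15 = 679.15 K.
Carnot efficiency: η = 1 − T_C/T_H = 1 − 304.00/679.15 = 0.5524.
W = η·Q_H = 0.5524 × 476 = 263 kJ.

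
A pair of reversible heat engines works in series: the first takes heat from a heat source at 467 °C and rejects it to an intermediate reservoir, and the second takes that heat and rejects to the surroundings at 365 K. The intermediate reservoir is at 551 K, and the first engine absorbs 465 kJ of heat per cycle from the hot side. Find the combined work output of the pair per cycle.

T_H = 467 °C → 467 + 273.15 = 740.15 K.
Two reversible stages in series are equivalent to a single Carnot engine between T_H and T_C, so η_total = 1 − T_C/T_H = 1 − 365.00/740.15 = 0.5069.
W_total = η_total · Q_H = 0.5069 × 465 = 235.7 kJ.

W_total ≈ 235.7 kJ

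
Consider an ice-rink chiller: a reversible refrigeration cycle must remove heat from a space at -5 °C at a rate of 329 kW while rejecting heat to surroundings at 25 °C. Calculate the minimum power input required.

Ẇ_in ≈ 36.81 kW

T_H = 25 °C → 25 + 273.15 = 298.15 K.
T_C = -5 °C → -5 + 273.15 = 268.15 K.
The reversible coefficient of performance is COP_R = T_C/(T_H − T_C) = 268.15/30.00 = 8.9383.
W = Q_C/COP_R = 329/8.9383 = 36.81 kW.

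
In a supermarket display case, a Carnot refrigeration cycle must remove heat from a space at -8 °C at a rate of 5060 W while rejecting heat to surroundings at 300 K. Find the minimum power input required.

Ẇ_in ≈ 665.1 W

T_C = -8 °C → -8 + 273.15 = 265.15 K.
Carnot COP: COP_R = T_C/(T_H − T_C) = 265.15/34.85 = 7.6083.
W = Q_C/COP_R = 5060/7.6083 = 665.1 W.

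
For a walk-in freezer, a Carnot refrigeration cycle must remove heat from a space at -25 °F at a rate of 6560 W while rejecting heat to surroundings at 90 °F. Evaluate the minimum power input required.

Ẇ_in ≈ 1740 W

T_H = 90 °F → (90 − 32) × 5/9 = 32.22 °C = 305.37 K.
T_C = -25 °F → (-25 − 32) × 5/9 = -31.67 °C = 241.48 K.
COP_R = T_C/(T_H − T_C) = 241.48/63.89 = 3.7797.
W = Q_C/COP_R = 6560/3.7797 = 1740 W.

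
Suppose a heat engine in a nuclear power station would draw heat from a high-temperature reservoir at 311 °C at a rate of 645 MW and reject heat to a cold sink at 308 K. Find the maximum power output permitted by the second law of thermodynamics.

T_H = 311 °C → 311 + 273.15 = 584.15 K.
No engine can exceed the Carnot limit: η_max = 1 − T_C/T_H = 1 − 308.00/584.15 = 0.4727.
W_max = η_max · Q_H = 0.4727 × 645 = 305 MW.

Ẇ_max ≈ 305 MW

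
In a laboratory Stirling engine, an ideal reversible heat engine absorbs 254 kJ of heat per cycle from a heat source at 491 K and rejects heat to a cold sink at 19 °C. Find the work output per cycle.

W ≈ 103 kJ

T_C = 19 °C → 19 + 273.15 = 292.15 K.
The Carnot efficiency is η = 1 − T_C/T_H = 1 − 292.15/491.00 = 0.4050.
W = η·Q_H = 0.4050 × 254 = 103 kJ.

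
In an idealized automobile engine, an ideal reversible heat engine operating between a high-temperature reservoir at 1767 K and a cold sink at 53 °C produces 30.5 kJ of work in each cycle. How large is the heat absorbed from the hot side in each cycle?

Q_H ≈ 37.4 kJ

T_C = 53 °C → 53 + 273.15 = 326.15 K.
For a reversible engine, η = 1 − T_C/T_H = 1 − 326.15/1767.00 = 0.8154.
Q_H = W/η = 30.5/0.8154 = 37.4 kJ.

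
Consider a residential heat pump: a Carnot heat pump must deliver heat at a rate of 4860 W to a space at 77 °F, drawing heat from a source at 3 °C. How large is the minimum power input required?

Ẇ_in ≈ 358.6 W

T_H = 77 °F → (77 − 32) × 5/9 = 25.00 °C = 298.15 K.
T_C = 3 °C → 3 + 273.15 = 276.15 K.
COP_HP = T_H/(T_H − T_C) = 298.15/22.00 = 13.5523.
W = Q_H/COP_HP = 4860/13.5523 = 358.6 W.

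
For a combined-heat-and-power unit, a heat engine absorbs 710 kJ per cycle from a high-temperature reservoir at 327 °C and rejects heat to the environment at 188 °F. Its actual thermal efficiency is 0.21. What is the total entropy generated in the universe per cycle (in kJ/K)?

ΔS_univ ≈ 0.376 kJ/K

T_H = 327 °C → 327 + 273.15 = 600.15 K.
T_C = 188 °F → (188 − 32) × 5/9 = 86.67 °C = 359.82 K.
W = η·Q_H = 0.21 × 710 = 149.1 kJ, so Q_C = Q_H − W = 560.9 kJ.
Reservoir entropy changes: ΔS_H = −Q_H/T_H = −710/600.15 = -1.183 kJ/K and ΔS_C = +Q_C/T_C = 560.9/359.82 = 1.559 kJ/K.
ΔS_univ = −Q_H/T_H + Q_C/T_C = 0.376 kJ/K (> 0, since η = 0.21 < η_Carnot = 0.400).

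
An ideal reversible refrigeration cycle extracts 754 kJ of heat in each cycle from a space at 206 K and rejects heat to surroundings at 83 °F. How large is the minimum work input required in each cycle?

W_in ≈ 349 kJ

T_H = 83 °F → (83 − 32) × 5/9 = 28.33 °C = 301.48 K.
COP_R = T_C/(T_H − T_C) = 206.00/95.48 = 2.1574.
W = Q_C/COP_R = 754/2.1574 = 349 kJ.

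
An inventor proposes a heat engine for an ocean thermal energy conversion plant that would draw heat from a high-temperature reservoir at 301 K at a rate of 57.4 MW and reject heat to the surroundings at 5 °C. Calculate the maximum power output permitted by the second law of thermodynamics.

T_C = 5 °C → 5 + 273.15 = 278.15 K.
The second-law ceiling is the Carnot efficiency, η_max = 1 − T_C/T_H = 1 − 278.15/301.00 = 0.0759.
W_max = η_max · Q_H = 0.0759 × 57.4 = 4.36 MW.

Ẇ_max ≈ 4.36 MW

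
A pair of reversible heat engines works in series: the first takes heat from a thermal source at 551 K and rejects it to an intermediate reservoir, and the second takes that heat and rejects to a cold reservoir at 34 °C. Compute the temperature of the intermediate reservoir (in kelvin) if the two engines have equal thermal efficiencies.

T_C = 34 °C → 34 + 273.15 = 307.15 K.
Equal efficiencies require 1 − T_m/T_H = 1 − T_C/T_m, i.e. T_m/T_H = T_C/T_m, so T_m = √(T_H·T_C) = √(551.00 × 307.15) = 411.4 K.

T_m ≈ 411.4 K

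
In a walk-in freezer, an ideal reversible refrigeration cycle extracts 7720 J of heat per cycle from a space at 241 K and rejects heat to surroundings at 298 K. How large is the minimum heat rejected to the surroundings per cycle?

For a reversible cycle Q_H/Q_C = T_H/T_C, so Q_H = Q_C·T_H/T_C = 7720 × 298.00/241.00 = 9550 J.

Q_H ≈ 9550 J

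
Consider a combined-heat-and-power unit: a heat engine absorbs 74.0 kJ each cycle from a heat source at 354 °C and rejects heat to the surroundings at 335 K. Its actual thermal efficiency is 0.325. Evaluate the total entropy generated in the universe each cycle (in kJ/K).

ΔS_univ ≈ 0.0311 kJ/K

T_H = 354 °C → 354 + 273.15 = 627.15 K.
W = η·Q_H = 0.325 × 74.0 = 24.05 kJ, so Q_C = Q_H − W = 49.95 kJ.
The hot reservoir loses entropy Q_H/T_H = 74.0/627.15 = 0.1180 kJ/K; the cold reservoir gains Q_C/T_C = 49.95/335.00 = 0.1491 kJ/K.
ΔS_univ = −Q_H/T_H + Q_C/T_C = 0.0311 kJ/K (> 0, since η = 0.325 < η_Carnot = 0.466).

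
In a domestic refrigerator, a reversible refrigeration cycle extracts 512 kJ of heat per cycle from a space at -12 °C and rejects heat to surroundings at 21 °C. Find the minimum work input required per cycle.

W_in ≈ 64.7 kJ

T_H = 21 °C → 21 + 273.15 = 294.15 K.
T_C = -12 °C → -12 + 273.15 = 261.15 K.
Carnot COP: COP_R = T_C/(T_H − T_C) = 261.15/33.00 = 7.9136.
W = Q_C/COP_R = 512/7.9136 = 64.7 kJ.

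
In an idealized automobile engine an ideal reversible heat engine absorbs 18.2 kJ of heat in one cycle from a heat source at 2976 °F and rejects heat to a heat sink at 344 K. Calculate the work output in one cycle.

W ≈ 14.9 kJ

T_H = 2976 °F → (2976 − 32) × 5/9 = 1635.56 °C = 1908.71 K.
η_rev = 1 − T_C/T_H = 1 − 344.00/1908.71 = 0.8198.
W = η·Q_H = 0.8198 × 18.2 = 14.9 kJ.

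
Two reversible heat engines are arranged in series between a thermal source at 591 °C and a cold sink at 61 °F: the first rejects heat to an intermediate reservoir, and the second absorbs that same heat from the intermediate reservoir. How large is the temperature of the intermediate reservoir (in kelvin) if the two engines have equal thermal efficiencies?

T_m ≈ 500 K

T_H = 591 °C → 591 + 273.15 = 864.15 K.
T_C = 61 °F → (61 − 32) × 5/9 = 16.11 °C = 289.26 K.
Equal efficiencies require 1 − T_m/T_H = 1 − T_C/T_m, i.e. T_m/T_H = T_C/T_m, so T_m = √(T_H·T_C) = √(864.15 × 289.26) = 500 K.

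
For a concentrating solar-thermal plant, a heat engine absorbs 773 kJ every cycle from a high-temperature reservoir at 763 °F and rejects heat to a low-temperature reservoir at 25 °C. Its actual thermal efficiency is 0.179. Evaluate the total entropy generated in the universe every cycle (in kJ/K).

T_H = 763 °F → (763 − 32) × 5/9 = 406.11 °C = 679.26 K.
T_C = 25 °C → 25 + 273.15 = 298.15 K.
W = η·Q_H = 0.179 × 773 = 138.4 kJ, so Q_C = Q_H − W = 634.6 kJ.
The hot reservoir loses entropy Q_H/T_H = 773/679.26 = 1.138 kJ/K; the cold reservoir gains Q_C/T_C = 634.6/298.15 = 2.129 kJ/K.
ΔS_univ = −Q_H/T_H + Q_C/T_C = 0.991 kJ/K (> 0, since η = 0.179 < η_Carnot = 0.561).

ΔS_univ ≈ 0.991 kJ/K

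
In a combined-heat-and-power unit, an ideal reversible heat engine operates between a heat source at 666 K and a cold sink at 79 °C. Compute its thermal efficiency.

T_C = 79 °C → 79 + 273.15 = 352.15 K.
Since the cycle is reversible, η = 1 − T_C/T_H = 1 − 352.15/666.00 = 0.4712.

η ≈ 0.4712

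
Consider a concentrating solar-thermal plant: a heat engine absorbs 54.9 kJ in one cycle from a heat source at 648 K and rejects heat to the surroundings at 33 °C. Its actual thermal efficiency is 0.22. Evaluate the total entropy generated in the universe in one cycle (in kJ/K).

T_C = 33 °C → 33 + 273.15 = 306.15 K.
W = η·Q_H = 0.22 × 54.9 = 12.08 kJ, so Q_C = Q_H − W = 42.82 kJ.
The hot reservoir loses entropy Q_H/T_H = 54.9/648.00 = 0.08472 kJ/K; the cold reservoir gains Q_C/T_C = 42.82/306.15 = 0.1399 kJ/K.
ΔS_univ = −Q_H/T_H + Q_C/T_C = 0.0552 kJ/K (> 0, since η = 0.22 < η_Carnot = 0.528).

ΔS_univ ≈ 0.0552 kJ/K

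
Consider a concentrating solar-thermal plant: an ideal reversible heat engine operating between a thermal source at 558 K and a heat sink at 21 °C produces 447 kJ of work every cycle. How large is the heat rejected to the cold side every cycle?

Q_C ≈ 498 kJ

T_C = 21 °C → 21 + 273.15 = 294.15 K.
η_rev = 1 − T_C/T_H = 1 − 294.15/558.00 = 0.4728.
Since Q_C/Q_H = T_C/T_H and Q_H = W/η, Q_C = W·T_C/(T_H − T_C) = 447 × 294.15/263.85 = 498 kJ.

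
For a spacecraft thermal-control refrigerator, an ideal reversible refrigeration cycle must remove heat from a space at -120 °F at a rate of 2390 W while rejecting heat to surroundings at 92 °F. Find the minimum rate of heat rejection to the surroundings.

Q̇_H ≈ 3882 W

T_H = 92 °F → (92 − 32) × 5/9 = 33.33 °C = 306.48 K.
T_C = -120 °F → (-120 − 32) × 5/9 = -84.44 °C = 188.71 K.
For a reversible cycle Q_H/Q_C = T_H/T_C, so Q_H = Q_C·T_H/T_C = 2390 × 306.48/188.71 = 3882 W.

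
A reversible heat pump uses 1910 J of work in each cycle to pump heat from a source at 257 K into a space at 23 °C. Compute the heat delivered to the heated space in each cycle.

T_H = 23 °C → 23 + 273.15 = 296.15 K.
For a reversible heat pump, COP_HP = T_H/(T_H − T_C) = 296.15/39.15 = 7.5645.
Q_H = COP_HP · W = 7.5645 × 1910 = 14450 J.

Q_H ≈ 14450 J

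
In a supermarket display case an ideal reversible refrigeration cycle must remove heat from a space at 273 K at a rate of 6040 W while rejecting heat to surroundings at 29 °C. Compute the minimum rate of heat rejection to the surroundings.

Q̇_H ≈ 6685 W

T_H = 29 °C → 29 + 273.15 = 302.15 K.
For a reversible cycle Q_H/Q_C = T_H/T_C, so Q_H = Q_C·T_H/T_C = 6040 × 302.15/273.00 = 6685 W.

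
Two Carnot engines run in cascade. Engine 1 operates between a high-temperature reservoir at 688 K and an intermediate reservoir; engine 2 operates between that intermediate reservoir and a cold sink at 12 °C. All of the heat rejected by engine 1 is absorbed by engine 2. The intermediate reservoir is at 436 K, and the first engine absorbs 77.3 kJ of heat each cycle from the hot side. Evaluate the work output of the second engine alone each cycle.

W₂ ≈ 16.95 kJ

T_C = 12 °C → 12 + 273.15 = 285.15 K.
Heat entering the second stage: Q_m = Q_H·(T_m/T_H) = 77.3 × 436.00/688.00 = 48.99 kJ.
Second-stage efficiency η₂ = 1 − T_C/T_m = 1 − 285.15/436.00 = 0.3460, so W₂ = η₂·Q_m = 16.95 kJ.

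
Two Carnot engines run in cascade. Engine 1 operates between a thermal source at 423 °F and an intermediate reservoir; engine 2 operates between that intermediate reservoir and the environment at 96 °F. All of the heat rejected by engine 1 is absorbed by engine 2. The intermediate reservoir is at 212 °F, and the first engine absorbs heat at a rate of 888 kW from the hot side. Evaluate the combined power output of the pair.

Ẇ_total ≈ 329 kW

T_H = 423 °F → (423 − 32) × 5/9 = 217.22 °C = 490.37 K.
T_C = 96 °F → (96 − 32) × 5/9 = 35.56 °C = 308.71 K.
Two reversible stages in series are equivalent to a single Carnot engine between T_H and T_C, so η_total = 1 − T_C/T_H = 1 − 308.71/490.37 = 0.3705.
W_total = η_total · Q_H = 0.3705 × 888 = 329 kW.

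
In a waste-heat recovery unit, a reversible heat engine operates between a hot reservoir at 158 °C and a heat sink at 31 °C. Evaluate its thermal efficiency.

η ≈ 0.295

T_H = 158 °C → 158 + 273.15 = 431.15 K.
T_C = 31 °C → 31 + 273.15 = 304.15 K.
η_rev = 1 − T_C/T_H = 1 − 304.15/431.15 = 0.295.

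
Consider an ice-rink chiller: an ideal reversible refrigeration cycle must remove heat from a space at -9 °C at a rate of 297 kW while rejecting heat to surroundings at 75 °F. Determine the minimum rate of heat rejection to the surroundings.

Q̇_H ≈ 334 kW

T_H = 75 °F → (75 − 32) × 5/9 = 23.89 °C = 297.04 K.
T_C = -9 °C → -9 + 273.15 = 264.15 K.
For a reversible cycle Q_H/Q_C = T_H/T_C, so Q_H = Q_C·T_H/T_C = 297 × 297.04/264.15 = 334 kW.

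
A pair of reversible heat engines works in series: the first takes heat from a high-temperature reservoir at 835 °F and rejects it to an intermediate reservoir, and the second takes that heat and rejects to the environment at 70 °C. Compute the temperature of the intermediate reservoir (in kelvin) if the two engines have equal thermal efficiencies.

T_m ≈ 496.8 K

T_H = 835 °F → (835 − 32) × 5/9 = 446.11 °C = 719.26 K.
T_C = 70 °C → 70 + 273.15 = 343.15 K.
Equal efficiencies require 1 − T_m/T_H = 1 − T_C/T_m, i.e. T_m/T_H = T_C/T_m, so T_m = √(T_H·T_C) = √(719.26 × 343.15) = 496.8 K.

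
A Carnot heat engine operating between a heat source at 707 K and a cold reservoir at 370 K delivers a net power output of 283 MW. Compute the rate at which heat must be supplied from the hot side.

Q̇_H ≈ 594 MW

For a reversible engine, η = 1 − T_C/T_H = 1 − 370.00/707.00 = 0.4767.
Q_H = W/η = 283/0.4767 = 594 MW.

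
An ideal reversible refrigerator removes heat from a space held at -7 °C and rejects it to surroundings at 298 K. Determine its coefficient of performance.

T_C = -7 °C → -7 + 273.15 = 266.15 K.
COP_R = T_C/(T_H − T_C) = 266.15/(298.00 − 266.15) = 8.36.

COP_R ≈ 8.36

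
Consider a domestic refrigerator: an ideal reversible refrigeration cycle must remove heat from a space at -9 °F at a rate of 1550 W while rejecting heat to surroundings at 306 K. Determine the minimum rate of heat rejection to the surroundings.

Q̇_H ≈ 1890 W

T_C = -9 °F → (-9 − 32) × 5/9 = -22.78 °C = 250.37 K.
For a reversible cycle Q_H/Q_C = T_H/T_C, so Q_H = Q_C·T_H/T_C = 1550 × 306.00/250.37 = 1890 W.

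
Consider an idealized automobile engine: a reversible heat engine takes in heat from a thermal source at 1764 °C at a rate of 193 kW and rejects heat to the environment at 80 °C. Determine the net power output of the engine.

Ẇ ≈ 159.5 kW

T_H = 1764 °C → 1764 + 273.15 = 2037.15 K.
T_C = 80 °C → 80 + 273.15 = 353.15 K.
For a reversible engine, η = 1 − T_C/T_H = 1 − 353.15/2037.15 = 0.8266.
W = η·Q_H = 0.8266 × 193 = 159.5 kW.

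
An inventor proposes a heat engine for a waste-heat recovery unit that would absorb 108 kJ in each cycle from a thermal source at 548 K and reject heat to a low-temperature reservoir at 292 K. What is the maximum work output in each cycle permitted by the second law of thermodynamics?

W_max ≈ 50.45 kJ

No engine can exceed the Carnot limit: η_max = 1 − T_C/T_H = 1 − 292.00/548.00 = 0.4672.
W_max = η_max · Q_H = 0.4672 × 108 = 50.45 kJ.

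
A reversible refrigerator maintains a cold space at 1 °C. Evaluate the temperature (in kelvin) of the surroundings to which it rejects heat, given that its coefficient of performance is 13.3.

T_C = 1 °C → 1 + 273.15 = 274.15 K.
COP_R = T_C/(T_H − T_C) ⇒ T_H = T_C·(1 + 1/COP_R) = 274.15 × (1 + 1/13.3) = 295 K.

T_H ≈ 295 K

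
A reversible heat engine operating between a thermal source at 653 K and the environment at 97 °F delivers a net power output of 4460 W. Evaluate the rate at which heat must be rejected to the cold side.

T_C = 97 °F → (97 − 32) × 5/9 = 36.11 °C = 309.26 K.
The Carnot efficiency is η = 1 − T_C/T_H = 1 − 309.26/653.00 = 0.5264.
Since Q_C/Q_H = T_C/T_H and Q_H = W/η, Q_C = W·T_C/(T_H − T_C) = 4460 × 309.26/343.74 = 4010 W.

Q̇_C ≈ 4010 W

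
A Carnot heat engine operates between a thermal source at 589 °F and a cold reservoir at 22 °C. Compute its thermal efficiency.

T_H = 589 °F → (589 − 32) × 5/9 = 309.44 °C = 582.59 K.
T_C = 22 °C → 22 + 273.15 = 295.15 K.
For a reversible engine, η = 1 − T_C/T_H = 1 − 295.15/582.59 = 0.493.

η ≈ 0.493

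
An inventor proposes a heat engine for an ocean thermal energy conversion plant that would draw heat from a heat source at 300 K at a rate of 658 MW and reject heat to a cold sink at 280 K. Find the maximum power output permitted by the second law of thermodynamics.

The upper bound on efficiency is η_max = 1 − T_C/T_H = 1 − 280.00/300.00 = 0.0667.
W_max = η_max · Q_H = 0.0667 × 658 = 43.9 MW.

Ẇ_max ≈ 43.9 MW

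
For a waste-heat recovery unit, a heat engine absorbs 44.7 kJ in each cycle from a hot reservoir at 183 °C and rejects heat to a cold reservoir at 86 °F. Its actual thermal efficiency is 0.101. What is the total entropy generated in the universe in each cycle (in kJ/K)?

ΔS_univ ≈ 0.0346 kJ/K

T_H = 183 °C → 183 + 273.15 = 456.15 K.
T_C = 86 °F → (86 − 32) × 5/9 = 30.00 °C = 303.15 K.
W = η·Q_H = 0.101 × 44.7 = 4.515 kJ, so Q_C = Q_H − W = 40.19 kJ.
Reservoir entropy changes: ΔS_H = −Q_H/T_H = −44.7/456.15 = -0.09799 kJ/K and ΔS_C = +Q_C/T_C = 40.19/303.15 = 0.1326 kJ/K.
ΔS_univ = −Q_H/T_H + Q_C/T_C = 0.0346 kJ/K (> 0, since η = 0.101 < η_Carnot = 0.335).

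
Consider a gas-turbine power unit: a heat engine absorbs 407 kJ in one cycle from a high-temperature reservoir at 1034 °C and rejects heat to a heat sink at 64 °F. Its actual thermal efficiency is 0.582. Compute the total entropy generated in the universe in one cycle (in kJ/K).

T_H = 1034 °C → 1034 + 273.15 = 1307.15 K.
T_C = 64 °F → (64 − 32) × 5/9 = 17.78 °C = 290.93 K.
W = η·Q_H = 0.582 × 407 = 236.9 kJ, so Q_C = Q_H − W = 170.1 kJ.
The hot reservoir loses entropy Q_H/T_H = 407/1307.15 = 0.3114 kJ/K; the cold reservoir gains Q_C/T_C = 170.1/290.93 = 0.5848 kJ/K.
ΔS_univ = −Q_H/T_H + Q_C/T_C = 0.2734 kJ/K (> 0, since η = 0.582 < η_Carnot = 0.777).

ΔS_univ ≈ 0.2734 kJ/K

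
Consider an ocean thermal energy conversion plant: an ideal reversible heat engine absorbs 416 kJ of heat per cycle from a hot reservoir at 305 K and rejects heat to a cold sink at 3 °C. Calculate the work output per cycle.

W ≈ 39.35 kJ

T_C = 3 °C → 3 + 273.15 = 276.15 K.
η_rev = 1 − T_C/T_H = 1 − 276.15/305.00 = 0.0946.
W = η·Q_H = 0.0946 × 416 = 39.35 kJ.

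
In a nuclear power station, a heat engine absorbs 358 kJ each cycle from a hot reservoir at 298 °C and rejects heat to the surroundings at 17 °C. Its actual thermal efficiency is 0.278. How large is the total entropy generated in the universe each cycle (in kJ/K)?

ΔS_univ ≈ 0.264 kJ/K

T_H = 298 °C → 298 + 273.15 = 571.15 K.
T_C = 17 °C → 17 + 273.15 = 290.15 K.
W = η·Q_H = 0.278 × 358 = 99.52 kJ, so Q_C = Q_H − W = 258.5 kJ.
Entropy balance on the reservoirs: −Q_H/T_H = -0.6268 kJ/K, +Q_C/T_C = 0.8908 kJ/K.
ΔS_univ = −Q_H/T_H + Q_C/T_C = 0.264 kJ/K (> 0, since η = 0.278 < η_Carnot = 0.492).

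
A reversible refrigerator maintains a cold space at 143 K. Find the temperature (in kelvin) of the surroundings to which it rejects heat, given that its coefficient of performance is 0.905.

COP_R = T_C/(T_H − T_C) ⇒ T_H = T_C·(1 + 1/COP_R) = 143.00 × (1 + 1/0.905) = 301.0 K.

T_H ≈ 301.0 K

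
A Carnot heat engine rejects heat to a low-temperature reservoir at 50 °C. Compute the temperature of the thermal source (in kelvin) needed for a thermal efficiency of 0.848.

T_C = 50 °C → 50 + 273.15 = 323.15 K.
From η = 1 − T_C/T_H, solving for T_H gives T_H = T_C/(1 − η) = 323.15/(1 − 0.848) = 2126 K.

T_H ≈ 2126 K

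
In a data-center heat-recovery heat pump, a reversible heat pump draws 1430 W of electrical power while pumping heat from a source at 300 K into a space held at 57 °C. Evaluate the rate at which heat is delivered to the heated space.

T_H = 57 °C → 57 + 273.15 = 330.15 K.
COP_HP = T_H/(T_H − T_C) = 330.15/30.15 = 10.9502.
Q_H = COP_HP · W = 10.9502 × 1430 = 15700 W.

Q̇_H ≈ 15700 W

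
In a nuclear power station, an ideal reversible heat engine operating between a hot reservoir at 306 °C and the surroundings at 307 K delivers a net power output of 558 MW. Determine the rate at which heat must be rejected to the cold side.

Q̇_C ≈ 629 MW

T_H = 306 °C → 306 + 273.15 = 579.15 K.
η_rev = 1 − T_C/T_H = 1 − 307.00/579.15 = 0.4699.
Since Q_C/Q_H = T_C/T_H and Q_H = W/η, Q_C = W·T_C/(T_H − T_C) = 558 × 307.00/272.15 = 629 MW.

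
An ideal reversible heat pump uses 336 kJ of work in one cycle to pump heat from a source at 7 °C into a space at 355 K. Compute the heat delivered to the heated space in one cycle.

T_C = 7 °C → 7 + 273.15 = 280.15 K.
For a reversible heat pump, COP_HP = T_H/(T_H − T_C) = 355.00/74.85 = 4.7428.
Q_H = COP_HP · W = 4.7428 × 336 = 1594 kJ.

Q_H ≈ 1594 kJ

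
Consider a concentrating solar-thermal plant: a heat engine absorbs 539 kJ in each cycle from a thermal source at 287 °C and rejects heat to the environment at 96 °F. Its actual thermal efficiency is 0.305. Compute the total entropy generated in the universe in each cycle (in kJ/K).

ΔS_univ ≈ 0.251 kJ/K

T_H = 287 °C → 287 + 273.15 = 560.15 K.
T_C = 96 °F → (96 − 32) × 5/9 = 35.56 °C = 308.71 K.
W = η·Q_H = 0.305 × 539 = 164.4 kJ, so Q_C = Q_H − W = 374.6 kJ.
Reservoir entropy changes: ΔS_H = −Q_H/T_H = −539/560.15 = -0.9622 kJ/K and ΔS_C = +Q_C/T_C = 374.6/308.71 = 1.213 kJ/K.
ΔS_univ = −Q_H/T_H + Q_C/T_C = 0.251 kJ/K (> 0, since η = 0.305 < η_Carnot = 0.449).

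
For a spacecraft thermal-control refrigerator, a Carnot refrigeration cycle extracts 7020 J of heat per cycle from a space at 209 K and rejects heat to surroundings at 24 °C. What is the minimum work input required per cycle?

W_in ≈ 2960 J

T_H = 24 °C → 24 + 273.15 = 297.15 K.
The reversible coefficient of performance is COP_R = T_C/(T_H − T_C) = 209.00/88.15 = 2.3710.
W = Q_C/COP_R = 7020/2.3710 = 2960 J.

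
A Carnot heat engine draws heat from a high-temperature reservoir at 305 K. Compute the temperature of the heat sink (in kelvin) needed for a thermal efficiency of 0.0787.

From η = 1 − T_C/T_H, T_C = T_H·(1 − η) = 305.00 × (1 − 0.0787) = 281 K.

T_C ≈ 281 K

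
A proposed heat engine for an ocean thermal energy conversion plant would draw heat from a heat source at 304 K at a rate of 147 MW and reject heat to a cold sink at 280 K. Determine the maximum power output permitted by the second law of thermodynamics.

The second-law ceiling is the Carnot efficiency, η_max = 1 − T_C/T_H = 1 − 280.00/304.00 = 0.0789.
W_max = η_max · Q_H = 0.0789 × 147 = 11.6 MW.

Ẇ_max ≈ 11.6 MW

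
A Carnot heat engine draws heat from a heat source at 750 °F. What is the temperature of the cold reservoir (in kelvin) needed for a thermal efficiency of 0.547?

T_H = 750 °F → (750 − 32) × 5/9 = 398.89 °C = 672.04 K.
From η = 1 − T_C/T_H, T_C = T_H·(1 − η) = 672.04 × (1 − 0.547) = 304.4 K.

T_C ≈ 304.4 K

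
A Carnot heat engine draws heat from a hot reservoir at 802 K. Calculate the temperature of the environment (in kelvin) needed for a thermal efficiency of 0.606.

T_C ≈ 316 K

From η = 1 − T_C/T_H, T_C = T_H·(1 − η) = 802.00 × (1 − 0.606) = 316 K.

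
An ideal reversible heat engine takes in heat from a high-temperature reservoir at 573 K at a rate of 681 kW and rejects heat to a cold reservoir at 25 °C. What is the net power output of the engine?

T_C = 25 °C → 25 + 273.15 = 298.15 K.
η_rev = 1 − T_C/T_H = 1 − 298.15/573.00 = 0.4797.
W = η·Q_H = 0.4797 × 681 = 327 kW.

Ẇ ≈ 327 kW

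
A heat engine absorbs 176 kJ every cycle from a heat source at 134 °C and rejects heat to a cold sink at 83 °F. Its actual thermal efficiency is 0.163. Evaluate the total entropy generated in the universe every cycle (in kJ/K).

T_H = 134 °C → 134 + 273.15 = 407.15 K.
T_C = 83 °F → (83 − 32) × 5/9 = 28.33 °C = 301.48 K.
W = η·Q_H = 0.163 × 176 = 28.69 kJ, so Q_C = Q_H − W = 147.3 kJ.
The hot reservoir loses entropy Q_H/T_H = 176/407.15 = 0.4323 kJ/K; the cold reservoir gains Q_C/T_C = 147.3/301.48 = 0.4886 kJ/K.
ΔS_univ = −Q_H/T_H + Q_C/T_C = 0.05635 kJ/K (> 0, since η = 0.163 < η_Carnot = 0.260).

ΔS_univ ≈ 0.05635 kJ/K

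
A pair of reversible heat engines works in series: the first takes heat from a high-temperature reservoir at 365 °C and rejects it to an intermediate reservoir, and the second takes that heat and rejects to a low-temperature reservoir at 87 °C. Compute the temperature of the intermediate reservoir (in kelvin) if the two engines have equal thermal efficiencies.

T_m ≈ 479.4 K

T_H = 365 °C → 365 + 273.15 = 638.15 K.
T_C = 87 °C → 87 + 273.15 = 360.15 K.
Equal efficiencies require 1 − T_m/T_H = 1 − T_C/T_m, i.e. T_m/T_H = T_C/T_m, so T_m = √(T_H·T_C) = √(638.15 × 360.15) = 479.4 K.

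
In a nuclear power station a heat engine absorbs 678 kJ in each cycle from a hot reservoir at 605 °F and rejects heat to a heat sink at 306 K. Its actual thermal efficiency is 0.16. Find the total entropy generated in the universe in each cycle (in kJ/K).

T_H = 605 °F → (605 − 32) × 5/9 = 318.33 °C = 591.48 K.
W = η·Q_H = 0.16 × 678 = 108.5 kJ, so Q_C = Q_H − W = 569.5 kJ.
Reservoir entropy changes: ΔS_H = −Q_H/T_H = −678/591.48 = -1.146 kJ/K and ΔS_C = +Q_C/T_C = 569.5/306.00 = 1.861 kJ/K.
ΔS_univ = −Q_H/T_H + Q_C/T_C = 0.7149 kJ/K (> 0, since η = 0.16 < η_Carnot = 0.483).

ΔS_univ ≈ 0.7149 kJ/K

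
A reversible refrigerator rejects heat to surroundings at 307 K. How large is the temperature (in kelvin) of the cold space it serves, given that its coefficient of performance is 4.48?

T_C ≈ 251 K

COP_R = T_C/(T_H − T_C) ⇒ T_C = T_H·COP_R/(1 + COP_R) = 307.00 × 4.48/(1 + 4.48) = 251 K.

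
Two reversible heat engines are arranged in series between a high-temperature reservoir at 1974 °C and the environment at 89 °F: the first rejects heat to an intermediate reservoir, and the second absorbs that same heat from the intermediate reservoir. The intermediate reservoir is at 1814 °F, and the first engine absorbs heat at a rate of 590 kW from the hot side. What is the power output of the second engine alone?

Ẇ₂ ≈ 252 kW

T_H = 1974 °C → 1974 + 273.15 = 2247.15 K.
T_C = 89 °F → (89 − 32) × 5/9 = 31.67 °C = 304.82 K.
T_m = 1814 °F → (1814 − 32) × 5/9 = 990.00 °C = 1263.15 K.
Heat entering the second stage: Q_m = Q_H·(T_m/T_H) = 590 × 1263.15/2247.15 = 332 kW.
Second-stage efficiency η₂ = 1 − T_C/T_m = 1 − 304.82/1263.15 = 0.7587, so W₂ = η₂·Q_m = 252 kW.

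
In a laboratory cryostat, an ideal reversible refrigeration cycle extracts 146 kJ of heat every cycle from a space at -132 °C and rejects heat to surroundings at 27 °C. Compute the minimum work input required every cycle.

W_in ≈ 164 kJ

T_H = 27 °C → 27 + 273.15 = 300.15 K.
T_C = -132 °C → -132 + 273.15 = 141.15 K.
Carnot COP: COP_R = T_C/(T_H − T_C) = 141.15/159.00 = 0.8877.
W = Q_C/COP_R = 146/0.8877 = 164 kJ.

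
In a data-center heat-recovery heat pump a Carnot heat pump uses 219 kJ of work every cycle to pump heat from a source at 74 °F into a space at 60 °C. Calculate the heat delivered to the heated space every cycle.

T_H = 60 °C → 60 + 273.15 = 333.15 K.
T_C = 74 °F → (74 − 32) × 5/9 = 23.33 °C = 296.48 K.
COP_HP = T_H/(T_H − T_C) = 333.15/36.67 = 9.0859.
Q_H = COP_HP · W = 9.0859 × 219 = 1990 kJ.

Q_H ≈ 1990 kJ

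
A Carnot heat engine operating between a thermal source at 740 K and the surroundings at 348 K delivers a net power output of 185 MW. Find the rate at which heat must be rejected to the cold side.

Q̇_C ≈ 164.2 MW

For a reversible engine, η = 1 − T_C/T_H = 1 − 348.00/740.00 = 0.5297.
Since Q_C/Q_H = T_C/T_H and Q_H = W/η, Q_C = W·T_C/(T_H − T_C) = 185 × 348.00/392.00 = 164.2 MW.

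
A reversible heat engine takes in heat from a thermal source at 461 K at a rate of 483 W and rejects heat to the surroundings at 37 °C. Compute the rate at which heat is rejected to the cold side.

T_C = 37 °C → 37 + 273.15 = 310.15 K.
For a reversible engine, η = 1 − T_C/T_H = 1 − 310.15/461.00 = 0.3272.
For a reversible cycle Q_C/Q_H = T_C/T_H, so Q_C = 483 × 310.15/461.00 = 325 W.

Q̇_C ≈ 325 W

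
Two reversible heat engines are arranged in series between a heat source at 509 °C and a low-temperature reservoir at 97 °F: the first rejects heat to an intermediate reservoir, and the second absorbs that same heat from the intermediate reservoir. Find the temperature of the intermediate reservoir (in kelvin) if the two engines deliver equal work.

T_m ≈ 546 K

T_H = 509 °C → 509 + 273.15 = 782.15 K.
T_C = 97 °F → (97 − 32) × 5/9 = 36.11 °C = 309.26 K.
For reversible stages Q_m = Q_H·(T_m/T_H). Setting W₁ = Q_H(1 − T_m/T_H) equal to W₂ = Q_m(1 − T_C/T_m) = Q_H·(T_m − T_C)/T_H gives T_H − T_m = T_m − T_C, so T_m = (T_H + T_C)/2 = (782.15 + 309.26)/2 = 546 K.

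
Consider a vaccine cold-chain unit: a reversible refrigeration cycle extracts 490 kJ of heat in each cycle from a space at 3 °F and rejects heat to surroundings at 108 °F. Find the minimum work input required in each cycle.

W_in ≈ 111 kJ

T_H = 108 °F → (108 − 32) × 5/9 = 42.22 °C = 315.37 K.
T_C = 3 °F → (3 − 32) × 5/9 = -16.11 °C = 257.04 K.
The reversible coefficient of performance is COP_R = T_C/(T_H − T_C) = 257.04/58.33 = 4.4064.
W = Q_C/COP_R = 490/4.4064 = 111 kJ.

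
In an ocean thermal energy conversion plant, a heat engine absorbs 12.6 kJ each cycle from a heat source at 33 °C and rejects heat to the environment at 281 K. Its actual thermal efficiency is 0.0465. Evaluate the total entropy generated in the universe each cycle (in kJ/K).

ΔS_univ ≈ 0.001599 kJ/K

T_H = 33 °C → 33 + 273.15 = 306.15 K.
W = η·Q_H = 0.0465 × 12.6 = 0.5859 kJ, so Q_C = Q_H − W = 12.01 kJ.
Reservoir entropy changes: ΔS_H = −Q_H/T_H = −12.6/306.15 = -0.04116 kJ/K and ΔS_C = +Q_C/T_C = 12.01/281.00 = 0.04275 kJ/K.
ΔS_univ = −Q_H/T_H + Q_C/T_C = 0.001599 kJ/K (> 0, since η = 0.0465 < η_Carnot = 0.082).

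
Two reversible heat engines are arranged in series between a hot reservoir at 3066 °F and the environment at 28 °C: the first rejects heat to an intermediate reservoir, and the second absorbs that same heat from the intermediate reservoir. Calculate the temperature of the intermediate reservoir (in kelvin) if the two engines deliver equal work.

T_m ≈ 1130 K

T_H = 3066 °F → (3066 − 32) × 5/9 = 1685.56 °C = 1958.71 K.
T_C = 28 °C → 28 + 273.15 = 301.15 K.
For reversible stages Q_m = Q_H·(T_m/T_H). Setting W₁ = Q_H(1 − T_m/T_H) equal to W₂ = Q_m(1 − T_C/T_m) = Q_H·(T_m − T_C)/T_H gives T_H − T_m = T_m − T_C, so T_m = (T_H + T_C)/2 = (1958.71 + 301.15)/2 = 1130 K.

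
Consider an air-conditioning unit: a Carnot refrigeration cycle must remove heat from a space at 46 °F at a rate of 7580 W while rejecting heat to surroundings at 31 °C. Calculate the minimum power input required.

T_H = 31 °C → 31 + 273.15 = 304.15 K.
T_C = 46 °F → (46 − 32) × 5/9 = 7.78 °C = 280.93 K.
For a reversible refrigerator, COP_R = T_C/(T_H − T_C) = 280.93/23.22 = 12.0974.
W = Q_C/COP_R = 7580/12.0974 = 626.6 W.

Ẇ_in ≈ 626.6 W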